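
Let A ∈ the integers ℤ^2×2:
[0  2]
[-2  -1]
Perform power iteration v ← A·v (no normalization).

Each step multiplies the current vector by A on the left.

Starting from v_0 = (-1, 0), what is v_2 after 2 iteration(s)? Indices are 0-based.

v_0 = (-1, 0).
v_1 = A·v_0 = (0, 2).
v_2 = A·v_1 = (4, -2).

v_2 = (4, -2)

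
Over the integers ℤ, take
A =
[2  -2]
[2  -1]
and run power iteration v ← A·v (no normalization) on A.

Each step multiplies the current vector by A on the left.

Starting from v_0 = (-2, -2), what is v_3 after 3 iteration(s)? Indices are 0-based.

v_0 = (-2, -2).
v_1 = A·v_0 = (0, -2).
v_2 = A·v_1 = (4, 2).
v_3 = A·v_2 = (4, 6).

v_3 = (4, 6)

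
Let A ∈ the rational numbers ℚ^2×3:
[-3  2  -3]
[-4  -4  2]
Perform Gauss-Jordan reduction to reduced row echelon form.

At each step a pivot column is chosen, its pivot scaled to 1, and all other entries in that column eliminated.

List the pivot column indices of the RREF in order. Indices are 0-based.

step 1: normalize row 0 (÷-3) = (1, -2/3, 1)
  row 1: subtract -4×row0 = (0, -20/3, 6)
step 2: normalize row 1 (÷-20/3) = (0, 1, -9/10)
  row 0: subtract -2/3×row1 = (1, 0, 2/5)

pivot columns: 0, 1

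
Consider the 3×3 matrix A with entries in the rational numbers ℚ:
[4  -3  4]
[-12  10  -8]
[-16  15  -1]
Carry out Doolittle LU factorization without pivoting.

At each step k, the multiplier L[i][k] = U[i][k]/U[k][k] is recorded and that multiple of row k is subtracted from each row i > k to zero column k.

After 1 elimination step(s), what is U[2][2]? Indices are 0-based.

Step 1: pivot at (0,0) is 4.
  row1 ← row1 − (-3)·row0  ⇒  L[1][0]=-3, U row1=(0, 1, 4)
  row2 ← row2 − (-4)·row0  ⇒  L[2][0]=-4, U row2=(0, 3, 15)

U[2][2] = 15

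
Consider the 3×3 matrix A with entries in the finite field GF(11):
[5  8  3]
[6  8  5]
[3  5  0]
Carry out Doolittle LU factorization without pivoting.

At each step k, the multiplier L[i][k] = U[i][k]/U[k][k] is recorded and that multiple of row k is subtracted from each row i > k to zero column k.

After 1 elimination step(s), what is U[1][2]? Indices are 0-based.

Step 1: pivot at (0,0) is 5.
  row1 ← row1 − (10)·row0  ⇒  L[1][0]=10, U row1=(0, 5, 8)
  row2 ← row2 − (5)·row0  ⇒  L[2][0]=5, U row2=(0, 9, 7)

U[1][2] = 8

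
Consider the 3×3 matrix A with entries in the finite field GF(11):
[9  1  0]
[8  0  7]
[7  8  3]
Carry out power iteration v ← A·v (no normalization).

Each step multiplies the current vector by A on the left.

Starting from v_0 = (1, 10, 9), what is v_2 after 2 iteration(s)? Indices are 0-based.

v_2 = (0, 4, 9)

v_0 = (1, 10, 9).
v_1 = A·v_0 = (8, 5, 4).
v_2 = A·v_1 = (0, 4, 9).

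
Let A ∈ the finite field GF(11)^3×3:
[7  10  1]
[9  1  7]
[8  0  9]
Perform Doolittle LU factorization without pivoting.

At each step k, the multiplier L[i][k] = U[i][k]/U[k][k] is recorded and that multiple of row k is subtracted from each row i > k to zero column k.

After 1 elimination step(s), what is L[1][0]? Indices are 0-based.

k=0: U[0][0]=7
  eliminate (1,0): mult=6, new row 1: (0, 7, 1); set L[1][0]=6
  eliminate (2,0): mult=9, new row 2: (0, 9, 0); set L[2][0]=9

L[1][0] = 6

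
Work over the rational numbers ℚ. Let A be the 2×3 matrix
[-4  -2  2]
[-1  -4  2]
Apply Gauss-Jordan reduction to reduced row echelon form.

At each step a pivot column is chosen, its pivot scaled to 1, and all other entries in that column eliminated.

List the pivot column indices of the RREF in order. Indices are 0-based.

pivot columns: 0, 1

[1] R0 /= -4  ⇒  (1, 1/2, -1/2)
     R1 -= -1·R0  ⇒  (0, -7/2, 3/2)
[2] R1 /= -7/2  ⇒  (0, 1, -3/7)
     R0 -= 1/2·R1  ⇒  (1, 0, -2/7)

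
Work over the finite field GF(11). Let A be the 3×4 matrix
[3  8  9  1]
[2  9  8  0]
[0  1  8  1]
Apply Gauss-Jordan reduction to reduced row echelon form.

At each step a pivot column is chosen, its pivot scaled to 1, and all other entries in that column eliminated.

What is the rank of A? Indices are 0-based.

step 1: normalize row 0 (÷3) = (1, 10, 3, 4)
  row 1: subtract 2×row0 = (0, 0, 2, 3)
step 2: exchange rows 1,2
step 2: normalize row 1 (÷1) = (0, 1, 8, 1)
  row 0: subtract 10×row1 = (1, 0, 0, 5)
step 3: normalize row 2 (÷2) = (0, 0, 1, 7)
  row 1: subtract 8×row2 = (0, 1, 0, 0)

rank = 3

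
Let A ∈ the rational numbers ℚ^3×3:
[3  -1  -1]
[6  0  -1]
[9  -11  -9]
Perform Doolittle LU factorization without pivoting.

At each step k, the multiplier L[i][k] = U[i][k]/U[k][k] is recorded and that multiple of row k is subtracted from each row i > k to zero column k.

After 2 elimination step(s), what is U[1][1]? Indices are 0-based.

[col 0] pivot 3
  R1 -= 2*R0 → (0, 2, 1)  (L[1][0] := 2)
  R2 -= 3*R0 → (0, -8, -6)  (L[2][0] := 3)
[col 1] pivot 2
  R2 -= -4*R1 → (0, 0, -2)  (L[2][1] := -4)

U[1][1] = 2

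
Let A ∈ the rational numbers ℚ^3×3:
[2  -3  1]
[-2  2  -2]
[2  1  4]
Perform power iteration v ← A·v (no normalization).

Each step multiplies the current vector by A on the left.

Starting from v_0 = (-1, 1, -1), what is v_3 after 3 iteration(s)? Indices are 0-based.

v_3 = (-198, 190, -140)

v_0 = (-1, 1, -1).
v_1 = A·v_0 = (-6, 6, -5).
v_2 = A·v_1 = (-35, 34, -26).
v_3 = A·v_2 = (-198, 190, -140).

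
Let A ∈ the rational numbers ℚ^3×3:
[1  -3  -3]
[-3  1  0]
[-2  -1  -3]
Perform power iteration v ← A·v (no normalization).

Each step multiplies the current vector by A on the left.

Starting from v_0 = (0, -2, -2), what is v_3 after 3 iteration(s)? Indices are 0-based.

v_3 = (246, -20, 188)

v_0 = (0, -2, -2).
v_1 = A·v_0 = (12, -2, 8).
v_2 = A·v_1 = (-6, -38, -46).
v_3 = A·v_2 = (246, -20, 188).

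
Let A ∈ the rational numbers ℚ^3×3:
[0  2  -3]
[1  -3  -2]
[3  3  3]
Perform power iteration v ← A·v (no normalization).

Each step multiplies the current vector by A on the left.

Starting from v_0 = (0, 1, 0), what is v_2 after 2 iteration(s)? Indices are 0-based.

v_2 = (-15, 5, 6)

v_0 = (0, 1, 0).
v_1 = A·v_0 = (2, -3, 3).
v_2 = A·v_1 = (-15, 5, 6).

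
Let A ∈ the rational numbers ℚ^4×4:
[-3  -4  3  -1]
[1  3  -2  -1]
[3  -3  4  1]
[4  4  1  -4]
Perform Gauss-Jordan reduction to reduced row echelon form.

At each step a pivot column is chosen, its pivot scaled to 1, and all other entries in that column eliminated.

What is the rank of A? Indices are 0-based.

rank = 4

step 1: normalize row 0 (÷-3) = (1, 4/3, -1, 1/3)
  row 1: subtract 1×row0 = (0, 5/3, -1, -4/3)
  row 2: subtract 3×row0 = (0, -7, 7, 0)
  row 3: subtract 4×row0 = (0, -4/3, 5, -16/3)
step 2: normalize row 1 (÷5/3) = (0, 1, -3/5, -4/5)
  row 0: subtract 4/3×row1 = (1, 0, -1/5, 7/5)
  row 2: subtract -7×row1 = (0, 0, 14/5, -28/5)
  row 3: subtract -4/3×row1 = (0, 0, 21/5, -32/5)
step 3: normalize row 2 (÷14/5) = (0, 0, 1, -2)
  row 0: subtract -1/5×row2 = (1, 0, 0, 1)
  row 1: subtract -3/5×row2 = (0, 1, 0, -2)
  row 3: subtract 21/5×row2 = (0, 0, 0, 2)
step 4: normalize row 3 (÷2) = (0, 0, 0, 1)
  row 0: subtract 1×row3 = (1, 0, 0, 0)
  row 1: subtract -2×row3 = (0, 1, 0, 0)
  row 2: subtract -2×row3 = (0, 0, 1, 0)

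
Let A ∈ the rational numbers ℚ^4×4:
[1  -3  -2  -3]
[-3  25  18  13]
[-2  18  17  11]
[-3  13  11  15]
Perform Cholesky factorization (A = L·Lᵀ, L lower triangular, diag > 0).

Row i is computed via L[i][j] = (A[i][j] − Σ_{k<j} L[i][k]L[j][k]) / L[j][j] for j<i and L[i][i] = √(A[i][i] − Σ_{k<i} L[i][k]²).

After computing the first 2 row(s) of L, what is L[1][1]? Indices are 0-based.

Step 1: L[0][0] = √(1) = 1.
  L[1][0] = (-3) / L[0][0] = -3.
Step 2: L[1][1] = √(16) = 4.

L[1][1] = 4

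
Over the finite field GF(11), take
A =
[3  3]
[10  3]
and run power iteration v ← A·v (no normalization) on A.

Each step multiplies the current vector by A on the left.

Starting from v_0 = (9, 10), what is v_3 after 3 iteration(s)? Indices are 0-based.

v_0 = (9, 10).
v_1 = A·v_0 = (2, 10).
v_2 = A·v_1 = (3, 6).
v_3 = A·v_2 = (5, 4).

v_3 = (5, 4)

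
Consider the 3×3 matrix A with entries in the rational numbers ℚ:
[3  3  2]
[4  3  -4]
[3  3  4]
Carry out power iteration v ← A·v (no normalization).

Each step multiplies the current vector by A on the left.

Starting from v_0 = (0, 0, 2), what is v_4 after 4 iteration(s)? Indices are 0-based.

v_4 = (-812, -712, -868)

v_0 = (0, 0, 2).
v_1 = A·v_0 = (4, -8, 8).
v_2 = A·v_1 = (4, -40, 20).
v_3 = A·v_2 = (-68, -184, -28).
v_4 = A·v_3 = (-812, -712, -868).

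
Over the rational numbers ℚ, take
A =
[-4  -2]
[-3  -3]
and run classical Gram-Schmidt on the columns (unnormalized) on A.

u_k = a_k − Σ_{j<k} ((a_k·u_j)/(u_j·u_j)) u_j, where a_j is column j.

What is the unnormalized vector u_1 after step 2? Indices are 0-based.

Step 1: u_0 = a_0 = (-4, -3).
Step 2: u_1 = a_1 − (17/25)·u_0 = (18/25, -24/25).

u_1 = (18/25, -24/25)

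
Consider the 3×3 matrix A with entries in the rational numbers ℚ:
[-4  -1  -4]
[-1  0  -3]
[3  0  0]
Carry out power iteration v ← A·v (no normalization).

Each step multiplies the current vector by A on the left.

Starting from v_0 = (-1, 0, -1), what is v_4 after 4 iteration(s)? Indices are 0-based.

v_0 = (-1, 0, -1).
v_1 = A·v_0 = (8, 4, -3).
v_2 = A·v_1 = (-24, 1, 24).
v_3 = A·v_2 = (-1, -48, -72).
v_4 = A·v_3 = (340, 217, -3).

v_4 = (340, 217, -3)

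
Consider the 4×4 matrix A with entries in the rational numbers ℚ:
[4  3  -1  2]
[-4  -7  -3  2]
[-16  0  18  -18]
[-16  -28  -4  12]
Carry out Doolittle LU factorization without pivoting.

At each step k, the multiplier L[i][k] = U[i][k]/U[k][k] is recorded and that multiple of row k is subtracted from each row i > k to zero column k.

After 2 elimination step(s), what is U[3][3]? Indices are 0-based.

U[3][3] = 4

[col 0] pivot 4
  R1 -= -1*R0 → (0, -4, -4, 4)  (L[1][0] := -1)
  R2 -= -4*R0 → (0, 12, 14, -10)  (L[2][0] := -4)
  R3 -= -4*R0 → (0, -16, -8, 20)  (L[3][0] := -4)
[col 1] pivot -4
  R2 -= -3*R1 → (0, 0, 2, 2)  (L[2][1] := -3)
  R3 -= 4*R1 → (0, 0, 8, 4)  (L[3][1] := 4)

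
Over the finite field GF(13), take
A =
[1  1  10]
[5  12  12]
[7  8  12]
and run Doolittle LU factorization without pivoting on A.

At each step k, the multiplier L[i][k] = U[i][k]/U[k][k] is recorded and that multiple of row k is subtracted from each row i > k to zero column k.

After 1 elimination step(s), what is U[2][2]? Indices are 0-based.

[col 0] pivot 1
  R1 -= 5*R0 → (0, 7, 1)  (L[1][0] := 5)
  R2 -= 7*R0 → (0, 1, 7)  (L[2][0] := 7)

U[2][2] = 7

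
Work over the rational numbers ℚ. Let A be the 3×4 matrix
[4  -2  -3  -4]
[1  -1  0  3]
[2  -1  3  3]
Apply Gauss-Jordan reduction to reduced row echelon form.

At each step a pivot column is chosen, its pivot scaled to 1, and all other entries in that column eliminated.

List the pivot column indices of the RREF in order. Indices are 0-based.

[1] R0 /= 4  ⇒  (1, -1/2, -3/4, -1)
     R1 -= 1·R0  ⇒  (0, -1/2, 3/4, 4)
     R2 -= 2·R0  ⇒  (0, 0, 9/2, 5)
[2] R1 /= -1/2  ⇒  (0, 1, -3/2, -8)
     R0 -= -1/2·R1  ⇒  (1, 0, -3/2, -5)
[3] R2 /= 9/2  ⇒  (0, 0, 1, 10/9)
     R0 -= -3/2·R2  ⇒  (1, 0, 0, -10/3)
     R1 -= -3/2·R2  ⇒  (0, 1, 0, -19/3)

pivot columns: 0, 1, 2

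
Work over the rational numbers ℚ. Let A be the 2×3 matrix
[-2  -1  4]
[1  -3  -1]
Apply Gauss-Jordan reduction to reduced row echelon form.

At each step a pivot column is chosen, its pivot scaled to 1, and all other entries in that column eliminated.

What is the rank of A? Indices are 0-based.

rank = 2

[1] R0 /= -2  ⇒  (1, 1/2, -2)
     R1 -= 1·R0  ⇒  (0, -7/2, 1)
[2] R1 /= -7/2  ⇒  (0, 1, -2/7)
     R0 -= 1/2·R1  ⇒  (1, 0, -13/7)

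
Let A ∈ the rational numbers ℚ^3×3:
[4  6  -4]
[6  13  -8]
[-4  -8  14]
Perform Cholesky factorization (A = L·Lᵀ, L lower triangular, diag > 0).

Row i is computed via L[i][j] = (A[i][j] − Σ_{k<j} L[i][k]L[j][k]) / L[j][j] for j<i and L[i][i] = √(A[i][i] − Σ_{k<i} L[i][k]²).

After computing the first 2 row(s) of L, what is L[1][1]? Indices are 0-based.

L[1][1] = 2

Step 1: L[0][0] = √(4) = 2.
  L[1][0] = (6) / L[0][0] = 3.
Step 2: L[1][1] = √(4) = 2.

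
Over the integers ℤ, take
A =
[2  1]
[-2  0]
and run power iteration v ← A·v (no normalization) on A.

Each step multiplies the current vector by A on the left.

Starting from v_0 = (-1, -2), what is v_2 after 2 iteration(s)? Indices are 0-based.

v_0 = (-1, -2).
v_1 = A·v_0 = (-4, 2).
v_2 = A·v_1 = (-6, 8).

v_2 = (-6, 8)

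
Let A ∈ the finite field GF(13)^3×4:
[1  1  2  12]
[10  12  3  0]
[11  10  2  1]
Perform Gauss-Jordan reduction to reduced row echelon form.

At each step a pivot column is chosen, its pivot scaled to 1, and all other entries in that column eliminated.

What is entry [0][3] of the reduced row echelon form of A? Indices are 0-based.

M[0][3] = 3

step 1: normalize row 0 (÷1) = (1, 1, 2, 12)
  row 1: subtract 10×row0 = (0, 2, 9, 10)
  row 2: subtract 11×row0 = (0, 12, 6, 12)
step 2: normalize row 1 (÷2) = (0, 1, 11, 5)
  row 0: subtract 1×row1 = (1, 0, 4, 7)
  row 2: subtract 12×row1 = (0, 0, 4, 4)
step 3: normalize row 2 (÷4) = (0, 0, 1, 1)
  row 0: subtract 4×row2 = (1, 0, 0, 3)
  row 1: subtract 11×row2 = (0, 1, 0, 7)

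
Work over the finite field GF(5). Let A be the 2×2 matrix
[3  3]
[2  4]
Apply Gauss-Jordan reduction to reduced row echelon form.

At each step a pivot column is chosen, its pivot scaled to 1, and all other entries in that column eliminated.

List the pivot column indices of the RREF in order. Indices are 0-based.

pivot columns: 0, 1

step 1: normalize row 0 (÷3) = (1, 1)
  row 1: subtract 2×row0 = (0, 2)
step 2: normalize row 1 (÷2) = (0, 1)
  row 0: subtract 1×row1 = (1, 0)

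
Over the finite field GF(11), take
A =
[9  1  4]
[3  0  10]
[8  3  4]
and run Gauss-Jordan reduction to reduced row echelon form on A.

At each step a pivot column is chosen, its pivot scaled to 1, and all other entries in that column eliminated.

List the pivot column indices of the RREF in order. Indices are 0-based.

pivot columns: 0, 1, 2

[1] R0 /= 9  ⇒  (1, 5, 9)
     R1 -= 3·R0  ⇒  (0, 7, 5)
     R2 -= 8·R0  ⇒  (0, 7, 9)
[2] R1 /= 7  ⇒  (0, 1, 7)
     R0 -= 5·R1  ⇒  (1, 0, 7)
     R2 -= 7·R1  ⇒  (0, 0, 4)
[3] R2 /= 4  ⇒  (0, 0, 1)
     R0 -= 7·R2  ⇒  (1, 0, 0)
     R1 -= 7·R2  ⇒  (0, 1, 0)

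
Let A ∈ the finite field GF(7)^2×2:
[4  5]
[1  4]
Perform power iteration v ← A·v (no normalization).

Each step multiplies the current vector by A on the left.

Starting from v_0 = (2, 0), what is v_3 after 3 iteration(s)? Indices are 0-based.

v_0 = (2, 0).
v_1 = A·v_0 = (1, 2).
v_2 = A·v_1 = (0, 2).
v_3 = A·v_2 = (3, 1).

v_3 = (3, 1)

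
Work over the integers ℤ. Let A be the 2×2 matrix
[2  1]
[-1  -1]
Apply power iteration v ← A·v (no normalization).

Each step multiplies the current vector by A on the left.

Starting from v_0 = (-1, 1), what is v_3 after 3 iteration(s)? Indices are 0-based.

v_3 = (-3, 1)

v_0 = (-1, 1).
v_1 = A·v_0 = (-1, 0).
v_2 = A·v_1 = (-2, 1).
v_3 = A·v_2 = (-3, 1).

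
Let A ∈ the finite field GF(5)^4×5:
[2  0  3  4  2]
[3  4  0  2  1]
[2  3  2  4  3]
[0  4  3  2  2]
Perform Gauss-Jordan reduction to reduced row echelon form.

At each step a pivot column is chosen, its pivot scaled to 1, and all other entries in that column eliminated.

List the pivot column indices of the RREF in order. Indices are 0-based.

pivot columns: 0, 1, 2, 3

[1] R0 /= 2  ⇒  (1, 0, 4, 2, 1)
     R1 -= 3·R0  ⇒  (0, 4, 3, 1, 3)
     R2 -= 2·R0  ⇒  (0, 3, 4, 0, 1)
[2] R1 /= 4  ⇒  (0, 1, 2, 4, 2)
     R2 -= 3·R1  ⇒  (0, 0, 3, 3, 0)
     R3 -= 4·R1  ⇒  (0, 0, 0, 1, 4)
[3] R2 /= 3  ⇒  (0, 0, 1, 1, 0)
     R0 -= 4·R2  ⇒  (1, 0, 0, 3, 1)
     R1 -= 2·R2  ⇒  (0, 1, 0, 2, 2)
[4] R3 /= 1  ⇒  (0, 0, 0, 1, 4)
     R0 -= 3·R3  ⇒  (1, 0, 0, 0, 4)
     R1 -= 2·R3  ⇒  (0, 1, 0, 0, 4)
     R2 -= 1·R3  ⇒  (0, 0, 1, 0, 1)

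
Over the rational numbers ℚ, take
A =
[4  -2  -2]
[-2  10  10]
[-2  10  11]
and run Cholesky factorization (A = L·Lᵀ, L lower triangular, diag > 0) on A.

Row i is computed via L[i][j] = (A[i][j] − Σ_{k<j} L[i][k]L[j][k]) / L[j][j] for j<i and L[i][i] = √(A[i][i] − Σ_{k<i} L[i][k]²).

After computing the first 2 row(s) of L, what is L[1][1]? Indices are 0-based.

Step 1: L[0][0] = √(4) = 2.
  L[1][0] = (-2) / L[0][0] = -1.
Step 2: L[1][1] = √(9) = 3.

L[1][1] = 3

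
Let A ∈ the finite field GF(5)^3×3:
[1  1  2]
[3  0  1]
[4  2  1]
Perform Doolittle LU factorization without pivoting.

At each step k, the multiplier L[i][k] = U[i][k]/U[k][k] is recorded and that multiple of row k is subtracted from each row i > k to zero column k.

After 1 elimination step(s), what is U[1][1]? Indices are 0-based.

[col 0] pivot 1
  R1 -= 3*R0 → (0, 2, 0)  (L[1][0] := 3)
  R2 -= 4*R0 → (0, 3, 3)  (L[2][0] := 4)

U[1][1] = 2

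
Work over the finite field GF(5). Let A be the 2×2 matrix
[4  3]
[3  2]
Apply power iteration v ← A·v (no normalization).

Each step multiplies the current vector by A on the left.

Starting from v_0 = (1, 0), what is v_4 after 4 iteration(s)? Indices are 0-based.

v_0 = (1, 0).
v_1 = A·v_0 = (4, 3).
v_2 = A·v_1 = (0, 3).
v_3 = A·v_2 = (4, 1).
v_4 = A·v_3 = (4, 4).

v_4 = (4, 4)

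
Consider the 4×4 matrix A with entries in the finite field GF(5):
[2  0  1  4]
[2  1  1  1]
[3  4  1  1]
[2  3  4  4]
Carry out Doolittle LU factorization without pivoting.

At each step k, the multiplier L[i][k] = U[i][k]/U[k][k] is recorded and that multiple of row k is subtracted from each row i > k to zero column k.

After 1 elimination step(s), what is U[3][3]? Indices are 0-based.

[col 0] pivot 2
  R1 -= 1*R0 → (0, 1, 0, 2)  (L[1][0] := 1)
  R2 -= 4*R0 → (0, 4, 2, 0)  (L[2][0] := 4)
  R3 -= 1*R0 → (0, 3, 3, 0)  (L[3][0] := 1)

U[3][3] = 0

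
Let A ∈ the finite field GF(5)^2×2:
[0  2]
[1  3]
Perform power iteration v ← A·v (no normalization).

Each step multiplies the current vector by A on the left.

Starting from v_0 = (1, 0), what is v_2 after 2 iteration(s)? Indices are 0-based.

v_0 = (1, 0).
v_1 = A·v_0 = (0, 1).
v_2 = A·v_1 = (2, 3).

v_2 = (2, 3)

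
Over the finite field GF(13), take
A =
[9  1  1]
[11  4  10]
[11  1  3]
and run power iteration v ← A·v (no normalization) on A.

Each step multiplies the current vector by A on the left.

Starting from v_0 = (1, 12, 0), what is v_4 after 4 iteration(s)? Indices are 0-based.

v_0 = (1, 12, 0).
v_1 = A·v_0 = (8, 7, 10).
v_2 = A·v_1 = (11, 8, 8).
v_3 = A·v_2 = (11, 12, 10).
v_4 = A·v_3 = (4, 9, 7).

v_4 = (4, 9, 7)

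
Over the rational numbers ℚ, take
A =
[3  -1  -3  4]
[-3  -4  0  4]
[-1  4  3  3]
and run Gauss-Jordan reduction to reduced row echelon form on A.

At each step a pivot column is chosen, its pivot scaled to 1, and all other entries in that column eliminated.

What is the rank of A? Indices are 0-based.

[1] R0 /= 3  ⇒  (1, -1/3, -1, 4/3)
     R1 -= -3·R0  ⇒  (0, -5, -3, 8)
     R2 -= -1·R0  ⇒  (0, 11/3, 2, 13/3)
[2] R1 /= -5  ⇒  (0, 1, 3/5, -8/5)
     R0 -= -1/3·R1  ⇒  (1, 0, -4/5, 4/5)
     R2 -= 11/3·R1  ⇒  (0, 0, -1/5, 51/5)
[3] R2 /= -1/5  ⇒  (0, 0, 1, -51)
     R0 -= -4/5·R2  ⇒  (1, 0, 0, -40)
     R1 -= 3/5·R2  ⇒  (0, 1, 0, 29)

rank = 3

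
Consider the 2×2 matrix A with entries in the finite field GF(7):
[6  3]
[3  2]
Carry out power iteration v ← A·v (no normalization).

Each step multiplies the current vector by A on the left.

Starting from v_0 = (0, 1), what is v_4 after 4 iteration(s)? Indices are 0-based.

v_4 = (6, 3)

v_0 = (0, 1).
v_1 = A·v_0 = (3, 2).
v_2 = A·v_1 = (3, 6).
v_3 = A·v_2 = (1, 0).
v_4 = A·v_3 = (6, 3).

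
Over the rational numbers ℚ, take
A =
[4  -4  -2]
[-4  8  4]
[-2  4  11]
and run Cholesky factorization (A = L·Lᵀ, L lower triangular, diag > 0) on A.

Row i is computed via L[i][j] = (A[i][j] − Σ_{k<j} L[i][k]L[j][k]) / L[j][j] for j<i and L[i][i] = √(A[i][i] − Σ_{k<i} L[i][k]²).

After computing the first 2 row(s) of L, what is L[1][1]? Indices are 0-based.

L[1][1] = 2

Step 1: L[0][0] = √(4) = 2.
  L[1][0] = (-4) / L[0][0] = -2.
Step 2: L[1][1] = √(4) = 2.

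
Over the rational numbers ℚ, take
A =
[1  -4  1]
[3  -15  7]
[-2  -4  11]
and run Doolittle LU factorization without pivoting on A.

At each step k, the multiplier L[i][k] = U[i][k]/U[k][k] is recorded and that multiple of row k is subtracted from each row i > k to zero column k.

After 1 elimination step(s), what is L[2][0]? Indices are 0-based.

[col 0] pivot 1
  R1 -= 3*R0 → (0, -3, 4)  (L[1][0] := 3)
  R2 -= -2*R0 → (0, -12, 13)  (L[2][0] := -2)

L[2][0] = -2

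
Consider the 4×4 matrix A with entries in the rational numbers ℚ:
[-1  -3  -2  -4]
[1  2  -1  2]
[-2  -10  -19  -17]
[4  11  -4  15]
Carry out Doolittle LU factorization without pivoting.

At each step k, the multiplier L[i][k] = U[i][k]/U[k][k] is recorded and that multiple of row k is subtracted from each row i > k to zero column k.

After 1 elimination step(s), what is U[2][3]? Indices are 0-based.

U[2][3] = -9

k=0: U[0][0]=-1
  eliminate (1,0): mult=-1, new row 1: (0, -1, -3, -2); set L[1][0]=-1
  eliminate (2,0): mult=2, new row 2: (0, -4, -15, -9); set L[2][0]=2
  eliminate (3,0): mult=-4, new row 3: (0, -1, -12, -1); set L[3][0]=-4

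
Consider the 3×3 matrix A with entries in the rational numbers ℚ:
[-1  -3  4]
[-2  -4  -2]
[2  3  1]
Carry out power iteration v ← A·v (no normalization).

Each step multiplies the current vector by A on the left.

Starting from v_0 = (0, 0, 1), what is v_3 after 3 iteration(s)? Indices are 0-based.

v_3 = (12, -10, 9)

v_0 = (0, 0, 1).
v_1 = A·v_0 = (4, -2, 1).
v_2 = A·v_1 = (6, -2, 3).
v_3 = A·v_2 = (12, -10, 9).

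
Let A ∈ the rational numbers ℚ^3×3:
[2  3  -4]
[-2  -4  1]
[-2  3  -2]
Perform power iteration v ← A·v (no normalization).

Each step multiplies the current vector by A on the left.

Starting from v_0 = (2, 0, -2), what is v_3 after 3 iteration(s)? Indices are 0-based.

v_0 = (2, 0, -2).
v_1 = A·v_0 = (12, -6, 0).
v_2 = A·v_1 = (6, 0, -42).
v_3 = A·v_2 = (180, -54, 72).

v_3 = (180, -54, 72)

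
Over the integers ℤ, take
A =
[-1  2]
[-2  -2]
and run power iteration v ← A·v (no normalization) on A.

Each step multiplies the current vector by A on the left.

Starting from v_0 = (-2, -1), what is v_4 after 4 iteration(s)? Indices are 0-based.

v_4 = (36, 72)

v_0 = (-2, -1).
v_1 = A·v_0 = (0, 6).
v_2 = A·v_1 = (12, -12).
v_3 = A·v_2 = (-36, 0).
v_4 = A·v_3 = (36, 72).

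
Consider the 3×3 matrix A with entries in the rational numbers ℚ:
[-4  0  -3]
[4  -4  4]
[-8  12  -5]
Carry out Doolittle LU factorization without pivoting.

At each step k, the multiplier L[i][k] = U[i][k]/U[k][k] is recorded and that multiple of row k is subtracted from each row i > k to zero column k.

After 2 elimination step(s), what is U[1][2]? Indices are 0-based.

U[1][2] = 1

[col 0] pivot -4
  R1 -= -1*R0 → (0, -4, 1)  (L[1][0] := -1)
  R2 -= 2*R0 → (0, 12, 1)  (L[2][0] := 2)
[col 1] pivot -4
  R2 -= -3*R1 → (0, 0, 4)  (L[2][1] := -3)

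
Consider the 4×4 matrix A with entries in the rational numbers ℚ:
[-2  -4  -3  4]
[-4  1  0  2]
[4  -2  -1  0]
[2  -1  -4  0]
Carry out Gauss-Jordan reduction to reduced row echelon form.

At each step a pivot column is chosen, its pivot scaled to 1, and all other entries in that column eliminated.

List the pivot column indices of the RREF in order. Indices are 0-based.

[1] R0 /= -2  ⇒  (1, 2, 3/2, -2)
     R1 -= -4·R0  ⇒  (0, 9, 6, -6)
     R2 -= 4·R0  ⇒  (0, -10, -7, 8)
     R3 -= 2·R0  ⇒  (0, -5, -7, 4)
[2] R1 /= 9  ⇒  (0, 1, 2/3, -2/3)
     R0 -= 2·R1  ⇒  (1, 0, 1/6, -2/3)
     R2 -= -10·R1  ⇒  (0, 0, -1/3, 4/3)
     R3 -= -5·R1  ⇒  (0, 0, -11/3, 2/3)
[3] R2 /= -1/3  ⇒  (0, 0, 1, -4)
     R0 -= 1/6·R2  ⇒  (1, 0, 0, 0)
     R1 -= 2/3·R2  ⇒  (0, 1, 0, 2)
     R3 -= -11/3·R2  ⇒  (0, 0, 0, -14)
[4] R3 /= -14  ⇒  (0, 0, 0, 1)
     R1 -= 2·R3  ⇒  (0, 1, 0, 0)
     R2 -= -4·R3  ⇒  (0, 0, 1, 0)

pivot columns: 0, 1, 2, 3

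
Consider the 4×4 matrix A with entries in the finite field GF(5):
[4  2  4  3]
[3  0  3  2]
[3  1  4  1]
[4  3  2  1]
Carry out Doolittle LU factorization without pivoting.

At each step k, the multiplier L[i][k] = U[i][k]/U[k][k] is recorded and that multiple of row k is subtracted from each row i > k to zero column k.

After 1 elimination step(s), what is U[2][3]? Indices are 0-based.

Step 1: pivot at (0,0) is 4.
  row1 ← row1 − (2)·row0  ⇒  L[1][0]=2, U row1=(0, 1, 0, 1)
  row2 ← row2 − (2)·row0  ⇒  L[2][0]=2, U row2=(0, 2, 1, 0)
  row3 ← row3 − (1)·row0  ⇒  L[3][0]=1, U row3=(0, 1, 3, 3)

U[2][3] = 0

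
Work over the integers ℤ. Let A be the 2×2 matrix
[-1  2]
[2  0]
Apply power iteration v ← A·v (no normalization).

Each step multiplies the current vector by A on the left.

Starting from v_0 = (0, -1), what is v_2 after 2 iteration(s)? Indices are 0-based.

v_0 = (0, -1).
v_1 = A·v_0 = (-2, 0).
v_2 = A·v_1 = (2, -4).

v_2 = (2, -4)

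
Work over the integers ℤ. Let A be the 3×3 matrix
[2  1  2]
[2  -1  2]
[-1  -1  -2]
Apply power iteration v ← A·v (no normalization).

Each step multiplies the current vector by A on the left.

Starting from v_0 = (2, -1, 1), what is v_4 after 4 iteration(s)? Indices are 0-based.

v_0 = (2, -1, 1).
v_1 = A·v_0 = (5, 7, -3).
v_2 = A·v_1 = (11, -3, -6).
v_3 = A·v_2 = (7, 13, 4).
v_4 = A·v_3 = (35, 9, -28).

v_4 = (35, 9, -28)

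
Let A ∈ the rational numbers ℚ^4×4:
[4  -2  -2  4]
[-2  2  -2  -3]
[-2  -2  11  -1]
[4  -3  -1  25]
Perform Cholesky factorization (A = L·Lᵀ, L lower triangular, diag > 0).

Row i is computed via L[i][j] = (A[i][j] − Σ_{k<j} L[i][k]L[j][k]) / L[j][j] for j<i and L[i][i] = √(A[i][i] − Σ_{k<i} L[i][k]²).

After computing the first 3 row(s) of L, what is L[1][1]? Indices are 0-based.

L[1][1] = 1

Step 1: L[0][0] = √(4) = 2.
  L[1][0] = (-2) / L[0][0] = -1.
Step 2: L[1][1] = √(1) = 1.
  L[2][0] = (-2) / L[0][0] = -1.
  L[2][1] = (-3) / L[1][1] = -3.
Step 3: L[2][2] = √(1) = 1.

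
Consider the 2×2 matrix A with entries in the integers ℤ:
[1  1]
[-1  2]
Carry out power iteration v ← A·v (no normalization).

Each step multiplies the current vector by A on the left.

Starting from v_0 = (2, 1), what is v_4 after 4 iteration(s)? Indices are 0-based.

v_0 = (2, 1).
v_1 = A·v_0 = (3, 0).
v_2 = A·v_1 = (3, -3).
v_3 = A·v_2 = (0, -9).
v_4 = A·v_3 = (-9, -18).

v_4 = (-9, -18)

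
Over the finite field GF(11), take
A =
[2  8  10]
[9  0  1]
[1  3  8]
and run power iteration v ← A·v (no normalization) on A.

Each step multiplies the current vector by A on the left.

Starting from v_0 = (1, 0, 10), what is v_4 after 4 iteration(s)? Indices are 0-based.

v_0 = (1, 0, 10).
v_1 = A·v_0 = (3, 8, 4).
v_2 = A·v_1 = (0, 9, 4).
v_3 = A·v_2 = (2, 4, 4).
v_4 = A·v_3 = (10, 0, 2).

v_4 = (10, 0, 2)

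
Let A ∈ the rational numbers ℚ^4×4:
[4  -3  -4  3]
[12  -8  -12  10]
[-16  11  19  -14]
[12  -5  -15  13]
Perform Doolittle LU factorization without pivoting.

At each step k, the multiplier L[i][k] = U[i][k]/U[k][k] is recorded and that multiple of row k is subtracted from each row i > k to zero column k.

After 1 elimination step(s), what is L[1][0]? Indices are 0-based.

L[1][0] = 3

k=0: U[0][0]=4
  eliminate (1,0): mult=3, new row 1: (0, 1, 0, 1); set L[1][0]=3
  eliminate (2,0): mult=-4, new row 2: (0, -1, 3, -2); set L[2][0]=-4
  eliminate (3,0): mult=3, new row 3: (0, 4, -3, 4); set L[3][0]=3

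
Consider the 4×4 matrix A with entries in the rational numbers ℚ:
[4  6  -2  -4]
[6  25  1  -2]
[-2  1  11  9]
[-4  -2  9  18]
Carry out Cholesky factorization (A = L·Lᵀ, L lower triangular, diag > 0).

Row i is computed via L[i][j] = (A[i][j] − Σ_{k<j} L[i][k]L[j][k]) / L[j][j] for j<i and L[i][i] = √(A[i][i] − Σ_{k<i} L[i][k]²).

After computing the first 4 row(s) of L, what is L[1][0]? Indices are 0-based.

L[1][0] = 3

Step 1: L[0][0] = √(4) = 2.
  L[1][0] = (6) / L[0][0] = 3.
Step 2: L[1][1] = √(16) = 4.
  L[2][0] = (-2) / L[0][0] = -1.
  L[2][1] = (4) / L[1][1] = 1.
Step 3: L[2][2] = √(9) = 3.
  L[3][0] = (-4) / L[0][0] = -2.
  L[3][1] = (4) / L[1][1] = 1.
  L[3][2] = (6) / L[2][2] = 2.
Step 4: L[3][3] = √(9) = 3.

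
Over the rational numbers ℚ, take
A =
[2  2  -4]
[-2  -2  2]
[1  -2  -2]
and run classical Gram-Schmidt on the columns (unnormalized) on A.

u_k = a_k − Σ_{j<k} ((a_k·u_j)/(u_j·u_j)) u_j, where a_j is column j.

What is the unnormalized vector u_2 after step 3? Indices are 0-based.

u_2 = (-1, -1, 0)

Step 1: u_0 = a_0 = (2, -2, 1).
Step 2: u_1 = a_1 − (2/3)·u_0 = (2/3, -2/3, -8/3).
Step 3: u_2 = a_2 − (-14/9)·u_0 − (1/6)·u_1 = (-1, -1, 0).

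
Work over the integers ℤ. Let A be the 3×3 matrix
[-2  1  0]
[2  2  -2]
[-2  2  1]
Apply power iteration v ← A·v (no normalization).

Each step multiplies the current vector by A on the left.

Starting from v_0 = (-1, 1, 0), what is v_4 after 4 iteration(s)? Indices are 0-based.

v_0 = (-1, 1, 0).
v_1 = A·v_0 = (3, 0, 4).
v_2 = A·v_1 = (-6, -2, -2).
v_3 = A·v_2 = (10, -12, 6).
v_4 = A·v_3 = (-32, -16, -38).

v_4 = (-32, -16, -38)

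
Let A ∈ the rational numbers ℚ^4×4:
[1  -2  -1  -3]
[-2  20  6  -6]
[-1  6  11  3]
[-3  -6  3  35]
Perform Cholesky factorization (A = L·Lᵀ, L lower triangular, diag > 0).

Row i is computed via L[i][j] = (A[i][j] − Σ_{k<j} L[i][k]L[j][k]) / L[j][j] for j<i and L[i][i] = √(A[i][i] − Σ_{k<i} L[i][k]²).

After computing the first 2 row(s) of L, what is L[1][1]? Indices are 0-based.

Step 1: L[0][0] = √(1) = 1.
  L[1][0] = (-2) / L[0][0] = -2.
Step 2: L[1][1] = √(16) = 4.

L[1][1] = 4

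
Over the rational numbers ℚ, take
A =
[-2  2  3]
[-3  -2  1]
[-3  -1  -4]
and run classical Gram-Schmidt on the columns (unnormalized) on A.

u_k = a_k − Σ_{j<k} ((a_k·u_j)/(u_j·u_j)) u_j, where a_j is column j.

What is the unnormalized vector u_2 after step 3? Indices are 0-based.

u_2 = (171/173, 456/173, -570/173)

Step 1: u_0 = a_0 = (-2, -3, -3).
Step 2: u_1 = a_1 − (5/22)·u_0 = (27/11, -29/22, -7/22).
Step 3: u_2 = a_2 − (3/22)·u_0 − (161/173)·u_1 = (171/173, 456/173, -570/173).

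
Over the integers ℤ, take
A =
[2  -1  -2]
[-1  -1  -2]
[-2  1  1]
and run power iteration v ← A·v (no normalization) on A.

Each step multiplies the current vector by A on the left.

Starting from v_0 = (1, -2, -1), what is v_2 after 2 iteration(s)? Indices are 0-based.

v_0 = (1, -2, -1).
v_1 = A·v_0 = (6, 3, -5).
v_2 = A·v_1 = (19, 1, -14).

v_2 = (19, 1, -14)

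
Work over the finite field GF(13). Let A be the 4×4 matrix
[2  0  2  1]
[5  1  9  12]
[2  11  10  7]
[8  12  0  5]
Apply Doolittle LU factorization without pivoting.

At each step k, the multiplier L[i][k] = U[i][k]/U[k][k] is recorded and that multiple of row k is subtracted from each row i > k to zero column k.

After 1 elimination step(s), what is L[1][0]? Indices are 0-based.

[col 0] pivot 2
  R1 -= 9*R0 → (0, 1, 4, 3)  (L[1][0] := 9)
  R2 -= 1*R0 → (0, 11, 8, 6)  (L[2][0] := 1)
  R3 -= 4*R0 → (0, 12, 5, 1)  (L[3][0] := 4)

L[1][0] = 9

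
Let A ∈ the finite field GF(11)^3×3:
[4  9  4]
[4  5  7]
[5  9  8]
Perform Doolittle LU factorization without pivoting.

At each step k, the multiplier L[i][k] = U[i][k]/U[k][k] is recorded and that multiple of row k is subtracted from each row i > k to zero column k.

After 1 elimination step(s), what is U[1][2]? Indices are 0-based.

U[1][2] = 3

k=0: U[0][0]=4
  eliminate (1,0): mult=1, new row 1: (0, 7, 3); set L[1][0]=1
  eliminate (2,0): mult=4, new row 2: (0, 6, 3); set L[2][0]=4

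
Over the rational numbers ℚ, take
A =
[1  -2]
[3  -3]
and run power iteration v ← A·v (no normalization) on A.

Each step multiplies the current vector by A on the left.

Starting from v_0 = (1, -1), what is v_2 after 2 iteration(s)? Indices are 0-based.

v_0 = (1, -1).
v_1 = A·v_0 = (3, 6).
v_2 = A·v_1 = (-9, -9).

v_2 = (-9, -9)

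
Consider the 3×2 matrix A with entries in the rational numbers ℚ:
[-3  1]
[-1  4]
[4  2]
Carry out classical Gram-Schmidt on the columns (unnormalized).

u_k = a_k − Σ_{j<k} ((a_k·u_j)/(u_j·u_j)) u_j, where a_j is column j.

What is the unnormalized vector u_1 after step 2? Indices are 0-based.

u_1 = (29/26, 105/26, 24/13)

Step 1: u_0 = a_0 = (-3, -1, 4).
Step 2: u_1 = a_1 − (1/26)·u_0 = (29/26, 105/26, 24/13).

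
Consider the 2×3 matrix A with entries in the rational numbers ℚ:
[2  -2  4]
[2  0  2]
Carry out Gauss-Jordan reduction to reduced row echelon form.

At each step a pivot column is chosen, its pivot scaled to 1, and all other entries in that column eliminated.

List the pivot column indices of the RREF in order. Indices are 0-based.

pivot columns: 0, 1

step 1: normalize row 0 (÷2) = (1, -1, 2)
  row 1: subtract 2×row0 = (0, 2, -2)
step 2: normalize row 1 (÷2) = (0, 1, -1)
  row 0: subtract -1×row1 = (1, 0, 1)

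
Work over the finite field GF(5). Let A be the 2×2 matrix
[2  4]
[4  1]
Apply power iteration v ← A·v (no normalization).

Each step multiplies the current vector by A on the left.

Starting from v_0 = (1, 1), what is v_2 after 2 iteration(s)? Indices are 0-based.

v_2 = (2, 4)

v_0 = (1, 1).
v_1 = A·v_0 = (1, 0).
v_2 = A·v_1 = (2, 4).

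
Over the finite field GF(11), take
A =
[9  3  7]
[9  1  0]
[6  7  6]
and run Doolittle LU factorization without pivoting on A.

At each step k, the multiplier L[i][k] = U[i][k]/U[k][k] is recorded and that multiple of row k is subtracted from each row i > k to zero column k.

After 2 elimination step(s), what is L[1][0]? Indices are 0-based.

[col 0] pivot 9
  R1 -= 1*R0 → (0, 9, 4)  (L[1][0] := 1)
  R2 -= 8*R0 → (0, 5, 5)  (L[2][0] := 8)
[col 1] pivot 9
  R2 -= 3*R1 → (0, 0, 4)  (L[2][1] := 3)

L[1][0] = 1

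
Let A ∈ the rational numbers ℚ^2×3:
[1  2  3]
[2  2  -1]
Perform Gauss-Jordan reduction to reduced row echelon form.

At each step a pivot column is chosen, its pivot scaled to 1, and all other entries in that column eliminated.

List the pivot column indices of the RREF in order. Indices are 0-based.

pivot columns: 0, 1

pivot(0,0)=1: scale R0 → (1, 2, 3)
  clear (1,0): R1 −= (2)R0 → (0, -2, -7)
pivot(1,1)=-2: scale R1 → (0, 1, 7/2)
  clear (0,1): R0 −= (2)R1 → (1, 0, -4)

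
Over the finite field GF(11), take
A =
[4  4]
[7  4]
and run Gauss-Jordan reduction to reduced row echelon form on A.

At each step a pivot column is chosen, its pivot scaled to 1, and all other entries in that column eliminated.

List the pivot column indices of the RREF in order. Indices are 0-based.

pivot columns: 0, 1

pivot(0,0)=4: scale R0 → (1, 1)
  clear (1,0): R1 −= (7)R0 → (0, 8)
pivot(1,1)=8: scale R1 → (0, 1)
  clear (0,1): R0 −= (1)R1 → (1, 0)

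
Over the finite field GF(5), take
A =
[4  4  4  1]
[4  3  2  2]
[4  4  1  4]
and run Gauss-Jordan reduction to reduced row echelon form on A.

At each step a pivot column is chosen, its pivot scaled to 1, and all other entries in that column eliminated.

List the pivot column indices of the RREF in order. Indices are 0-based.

pivot columns: 0, 1, 2

step 1: normalize row 0 (÷4) = (1, 1, 1, 4)
  row 1: subtract 4×row0 = (0, 4, 3, 1)
  row 2: subtract 4×row0 = (0, 0, 2, 3)
step 2: normalize row 1 (÷4) = (0, 1, 2, 4)
  row 0: subtract 1×row1 = (1, 0, 4, 0)
step 3: normalize row 2 (÷2) = (0, 0, 1, 4)
  row 0: subtract 4×row2 = (1, 0, 0, 4)
  row 1: subtract 2×row2 = (0, 1, 0, 1)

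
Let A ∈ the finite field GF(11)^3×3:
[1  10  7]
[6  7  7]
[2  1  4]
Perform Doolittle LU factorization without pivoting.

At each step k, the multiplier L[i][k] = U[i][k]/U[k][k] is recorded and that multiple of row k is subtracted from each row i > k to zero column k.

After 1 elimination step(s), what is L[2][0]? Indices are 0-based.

Step 1: pivot at (0,0) is 1.
  row1 ← row1 − (6)·row0  ⇒  L[1][0]=6, U row1=(0, 2, 9)
  row2 ← row2 − (2)·row0  ⇒  L[2][0]=2, U row2=(0, 3, 1)

L[2][0] = 2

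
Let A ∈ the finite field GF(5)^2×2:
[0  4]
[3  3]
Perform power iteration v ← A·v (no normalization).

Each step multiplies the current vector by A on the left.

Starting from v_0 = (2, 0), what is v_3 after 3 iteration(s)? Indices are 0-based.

v_0 = (2, 0).
v_1 = A·v_0 = (0, 1).
v_2 = A·v_1 = (4, 3).
v_3 = A·v_2 = (2, 1).

v_3 = (2, 1)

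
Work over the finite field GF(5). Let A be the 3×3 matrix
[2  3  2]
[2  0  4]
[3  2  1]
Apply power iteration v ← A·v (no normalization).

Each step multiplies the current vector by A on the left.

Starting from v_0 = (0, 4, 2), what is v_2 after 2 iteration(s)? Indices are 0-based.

v_0 = (0, 4, 2).
v_1 = A·v_0 = (1, 3, 0).
v_2 = A·v_1 = (1, 2, 4).

v_2 = (1, 2, 4)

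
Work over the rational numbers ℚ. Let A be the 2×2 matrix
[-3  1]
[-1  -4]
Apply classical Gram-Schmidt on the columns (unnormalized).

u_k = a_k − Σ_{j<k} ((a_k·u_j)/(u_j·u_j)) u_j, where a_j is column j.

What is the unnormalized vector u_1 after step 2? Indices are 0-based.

u_1 = (13/10, -39/10)

Step 1: u_0 = a_0 = (-3, -1).
Step 2: u_1 = a_1 − (1/10)·u_0 = (13/10, -39/10).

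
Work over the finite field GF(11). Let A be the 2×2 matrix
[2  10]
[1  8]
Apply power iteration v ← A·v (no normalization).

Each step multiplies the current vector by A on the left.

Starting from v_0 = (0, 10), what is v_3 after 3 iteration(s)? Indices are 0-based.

v_0 = (0, 10).
v_1 = A·v_0 = (1, 3).
v_2 = A·v_1 = (10, 3).
v_3 = A·v_2 = (6, 1).

v_3 = (6, 1)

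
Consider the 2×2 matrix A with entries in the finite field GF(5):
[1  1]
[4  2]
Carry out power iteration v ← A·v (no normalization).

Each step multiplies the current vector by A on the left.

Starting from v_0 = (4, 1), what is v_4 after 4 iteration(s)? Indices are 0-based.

v_0 = (4, 1).
v_1 = A·v_0 = (0, 3).
v_2 = A·v_1 = (3, 1).
v_3 = A·v_2 = (4, 4).
v_4 = A·v_3 = (3, 4).

v_4 = (3, 4)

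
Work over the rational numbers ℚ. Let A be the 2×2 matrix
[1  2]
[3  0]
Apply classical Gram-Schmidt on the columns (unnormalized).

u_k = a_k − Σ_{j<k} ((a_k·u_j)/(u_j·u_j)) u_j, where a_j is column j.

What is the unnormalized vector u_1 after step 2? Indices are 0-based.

u_1 = (9/5, -3/5)

Step 1: u_0 = a_0 = (1, 3).
Step 2: u_1 = a_1 − (1/5)·u_0 = (9/5, -3/5).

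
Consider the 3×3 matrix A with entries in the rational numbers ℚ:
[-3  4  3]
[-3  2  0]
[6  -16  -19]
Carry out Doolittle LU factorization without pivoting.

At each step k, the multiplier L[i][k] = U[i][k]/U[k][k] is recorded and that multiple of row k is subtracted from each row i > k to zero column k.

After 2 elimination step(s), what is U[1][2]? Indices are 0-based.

U[1][2] = -3

k=0: U[0][0]=-3
  eliminate (1,0): mult=1, new row 1: (0, -2, -3); set L[1][0]=1
  eliminate (2,0): mult=-2, new row 2: (0, -8, -13); set L[2][0]=-2
k=1: U[1][1]=-2
  eliminate (2,1): mult=4, new row 2: (0, 0, -1); set L[2][1]=4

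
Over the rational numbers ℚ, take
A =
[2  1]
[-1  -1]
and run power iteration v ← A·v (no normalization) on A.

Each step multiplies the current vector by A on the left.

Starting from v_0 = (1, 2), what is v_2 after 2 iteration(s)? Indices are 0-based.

v_2 = (5, -1)

v_0 = (1, 2).
v_1 = A·v_0 = (4, -3).
v_2 = A·v_1 = (5, -1).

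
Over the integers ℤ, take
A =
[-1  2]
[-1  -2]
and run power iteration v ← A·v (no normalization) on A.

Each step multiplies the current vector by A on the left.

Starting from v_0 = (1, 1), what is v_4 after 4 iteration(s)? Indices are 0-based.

v_0 = (1, 1).
v_1 = A·v_0 = (1, -3).
v_2 = A·v_1 = (-7, 5).
v_3 = A·v_2 = (17, -3).
v_4 = A·v_3 = (-23, -11).

v_4 = (-23, -11)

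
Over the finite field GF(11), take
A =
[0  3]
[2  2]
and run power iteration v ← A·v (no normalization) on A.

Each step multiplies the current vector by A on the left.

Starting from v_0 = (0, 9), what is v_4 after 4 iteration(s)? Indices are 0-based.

v_0 = (0, 9).
v_1 = A·v_0 = (5, 7).
v_2 = A·v_1 = (10, 2).
v_3 = A·v_2 = (6, 2).
v_4 = A·v_3 = (6, 5).

v_4 = (6, 5)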